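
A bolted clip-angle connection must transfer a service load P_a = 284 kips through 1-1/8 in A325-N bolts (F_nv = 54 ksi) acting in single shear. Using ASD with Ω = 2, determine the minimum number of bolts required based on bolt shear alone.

A_b = π·1.125²/4 = 0.994 in².
Per-bolt allowable strength R_n/Ω = 54 × 0.994 × 1 / 2 = 26.84 kips.
n ≥ 284 / 26.84 = 10.58 → use 11 bolts.

11 bolts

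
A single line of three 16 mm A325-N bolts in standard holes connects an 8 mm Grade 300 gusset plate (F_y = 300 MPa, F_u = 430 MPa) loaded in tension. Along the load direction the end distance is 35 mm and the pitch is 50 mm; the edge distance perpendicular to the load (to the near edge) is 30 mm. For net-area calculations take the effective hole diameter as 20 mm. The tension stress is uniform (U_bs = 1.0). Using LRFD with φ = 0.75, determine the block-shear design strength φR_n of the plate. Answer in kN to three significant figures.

183 kN

Shear plane L_v = 35 + 2·50 = 135 mm; A_gv = 135 × 8 = 1080 mm².
A_nv = (135 − 2.5·20) × 8 = 680 mm².
A_nt = (30 − 0.5·20) × 8 = 160 mm².
0.6 F_u A_nv = 175.4 kN; 0.6 F_y A_gv = 194.4 kN → shear rupture governs the shear term.
R_n = 175.4 + 1.0 × 430 × 160 / 1000 = 244.2 kN.
Design strength φR_n = 0.75 × 244.2 = 183 kN.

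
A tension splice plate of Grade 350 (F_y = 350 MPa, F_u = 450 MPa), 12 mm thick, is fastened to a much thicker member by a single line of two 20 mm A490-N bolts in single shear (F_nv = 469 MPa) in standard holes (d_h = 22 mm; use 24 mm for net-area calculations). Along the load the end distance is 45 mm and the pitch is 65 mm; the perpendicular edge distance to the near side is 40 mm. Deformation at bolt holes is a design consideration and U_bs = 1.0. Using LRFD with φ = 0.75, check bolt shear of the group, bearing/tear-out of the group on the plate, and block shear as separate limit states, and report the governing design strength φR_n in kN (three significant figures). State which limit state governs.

Bolt shear: A_b = π·20²/4 = 314.2 mm²; R_n = 469 × 314.2 × 2 × 1 / 1000 = 294.7 kN → 0.75 × 294.7 = 221 kN.
Bearing: edge l_c = 34, r_n = 220.3 kN; interior l_c = 43, r_n = 259.2 kN; R_n = 220.3 + 1·259.2 = 479.5 kN → 360 kN.
Block shear: A_gv = 1320, A_nv = 888, A_nt = 336 mm²; R_n = min(0.6F_uA_nv, 0.6F_yA_gv) + U_bs·F_u·A_nt = 391 kN → 293 kN.
Bolt shear governs: 221 kN.

221 kN (bolt shear governs)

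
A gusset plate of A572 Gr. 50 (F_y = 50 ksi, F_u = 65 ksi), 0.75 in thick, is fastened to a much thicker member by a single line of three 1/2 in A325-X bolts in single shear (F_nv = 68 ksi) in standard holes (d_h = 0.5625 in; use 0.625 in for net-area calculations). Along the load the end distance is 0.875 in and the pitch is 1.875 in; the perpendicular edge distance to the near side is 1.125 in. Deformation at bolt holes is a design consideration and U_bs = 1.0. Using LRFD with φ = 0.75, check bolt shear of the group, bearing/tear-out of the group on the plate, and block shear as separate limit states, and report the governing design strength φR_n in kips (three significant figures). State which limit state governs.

Bolt shear: A_b = π·0.5²/4 = 0.1963 in²; R_n = 68 × 0.1963 × 3 × 1 = 40.06 kips → 0.75 × 40.06 = 30 kips.
Bearing: edge l_c = 0.5938, r_n = 34.73 kips; interior l_c = 1.312, r_n = 58.5 kips; R_n = 34.73 + 2·58.5 = 151.7 kips → 114 kips.
Block shear: A_gv = 3.469, A_nv = 2.297, A_nt = 0.6094 in²; R_n = min(0.6F_uA_nv, 0.6F_yA_gv) + U_bs·F_u·A_nt = 129.2 kips → 96.9 kips.
Bolt shear governs: 30 kips.

30 kips (bolt shear governs)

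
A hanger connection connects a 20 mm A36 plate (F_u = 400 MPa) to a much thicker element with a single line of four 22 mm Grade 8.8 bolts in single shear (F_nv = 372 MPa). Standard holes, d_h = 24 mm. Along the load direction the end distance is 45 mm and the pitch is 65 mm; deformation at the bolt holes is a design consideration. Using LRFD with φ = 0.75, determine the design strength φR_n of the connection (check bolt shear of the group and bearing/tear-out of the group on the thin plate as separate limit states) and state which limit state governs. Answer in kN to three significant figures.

424 kN (bolt shear governs)

Bolt shear: A_b = π·22²/4 = 380.1 mm²; R_n = 372 × 380.1 × 4 × 1 / 1000 = 565.6 kN → 0.75 × 565.6 = 424 kN.
Bearing (1.2 l_c t F_u ≤ 2.4 d t F_u): upper limit = 2.4·22·20·400 / 1000 = 422.4 kN.
  Edge l_c = 45 − 24/2 = 33 → r_n = 316.8 kN; interior l_c = 65 − 24 = 41 → r_n = 393.6 kN.
  R_n,bearing = 1·316.8 + 3·393.6 = 1498 kN → 0.75 × 1498 = 1120 kN.
Bolt shear governs: 424 kN.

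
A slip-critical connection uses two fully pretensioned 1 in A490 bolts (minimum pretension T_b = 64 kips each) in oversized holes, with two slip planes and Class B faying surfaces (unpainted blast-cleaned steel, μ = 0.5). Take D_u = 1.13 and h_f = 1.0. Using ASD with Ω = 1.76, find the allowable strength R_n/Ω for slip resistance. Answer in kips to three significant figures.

82.2 kips

R_n = μ · D_u · h_f · T_b · n_s · n_b = 0.5 × 1.13 × 1.0 × 64 × 2 × 2 = 144.6 kips.
Allowable strength R_n/Ω = 144.6 / 1.76 = 82.2 kips.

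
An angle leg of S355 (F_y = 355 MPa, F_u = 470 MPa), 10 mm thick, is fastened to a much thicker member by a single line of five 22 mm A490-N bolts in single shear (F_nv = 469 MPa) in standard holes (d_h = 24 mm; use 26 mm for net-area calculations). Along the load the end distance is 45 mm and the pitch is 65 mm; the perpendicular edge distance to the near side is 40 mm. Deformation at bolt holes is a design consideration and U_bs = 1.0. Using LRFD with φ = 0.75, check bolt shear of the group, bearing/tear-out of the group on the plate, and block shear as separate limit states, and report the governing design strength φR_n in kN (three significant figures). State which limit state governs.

493 kN (block shear governs)

Bolt shear: A_b = π·22²/4 = 380.1 mm²; R_n = 469 × 380.1 × 5 × 1 / 1000 = 891.4 kN → 0.75 × 891.4 = 669 kN.
Bearing: edge l_c = 33, r_n = 186.1 kN; interior l_c = 41, r_n = 231.2 kN; R_n = 186.1 + 4·231.2 = 1111 kN → 833 kN.
Block shear: A_gv = 3050, A_nv = 1880, A_nt = 270 mm²; R_n = min(0.6F_uA_nv, 0.6F_yA_gv) + U_bs·F_u·A_nt = 657.1 kN → 493 kN.
Block shear governs: 493 kN.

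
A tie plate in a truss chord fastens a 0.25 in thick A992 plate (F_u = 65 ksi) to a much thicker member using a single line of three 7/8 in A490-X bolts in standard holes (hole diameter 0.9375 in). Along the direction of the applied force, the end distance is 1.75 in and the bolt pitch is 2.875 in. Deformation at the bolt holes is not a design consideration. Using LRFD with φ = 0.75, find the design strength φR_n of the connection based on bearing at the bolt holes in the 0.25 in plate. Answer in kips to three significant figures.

Per bolt r_n = 1.5 l_c t F_u ≤ 3.0 d t F_u; upper limit = 3.0 × 0.875 × 0.25 × 65 = 42.66 kips.
Edge bolt: l_c = 1.75 − 0.9375/2 = 1.281 in → 1.5 × 1.281 × 0.25 × 65 = 31.23 → r_n = 31.23 kips.
Interior bolts: l_c = 2.875 − 0.9375 = 1.938 in → 1.5 × 1.938 × 0.25 × 65 = 47.23 → r_n = 42.66 kips.
R_n = 1 × 31.23 + 2 × 42.66 = 116.5 kips.
Design strength φR_n = 0.75 × 116.5 = 87.4 kips.

87.4 kips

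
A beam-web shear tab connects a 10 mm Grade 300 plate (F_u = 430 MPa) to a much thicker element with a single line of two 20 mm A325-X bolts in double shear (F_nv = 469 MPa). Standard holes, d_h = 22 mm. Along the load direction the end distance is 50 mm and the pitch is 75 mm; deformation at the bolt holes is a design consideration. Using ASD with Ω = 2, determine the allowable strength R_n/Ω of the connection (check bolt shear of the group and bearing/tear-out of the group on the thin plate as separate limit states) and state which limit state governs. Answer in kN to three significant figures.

Bolt shear: A_b = π·20²/4 = 314.2 mm²; R_n = 469 × 314.2 × 2 × 2 / 1000 = 589.4 kN → 589.4 / 2 = 295 kN.
Bearing (1.2 l_c t F_u ≤ 2.4 d t F_u): upper limit = 2.4·20·10·430 / 1000 = 206.4 kN.
  Edge l_c = 50 − 22/2 = 39 → r_n = 201.2 kN; interior l_c = 75 − 22 = 53 → r_n = 206.4 kN.
  R_n,bearing = 1·201.2 + 1·206.4 = 407.6 kN → 407.6 / 2 = 204 kN.
Bearing governs: 204 kN.

204 kN (bearing governs)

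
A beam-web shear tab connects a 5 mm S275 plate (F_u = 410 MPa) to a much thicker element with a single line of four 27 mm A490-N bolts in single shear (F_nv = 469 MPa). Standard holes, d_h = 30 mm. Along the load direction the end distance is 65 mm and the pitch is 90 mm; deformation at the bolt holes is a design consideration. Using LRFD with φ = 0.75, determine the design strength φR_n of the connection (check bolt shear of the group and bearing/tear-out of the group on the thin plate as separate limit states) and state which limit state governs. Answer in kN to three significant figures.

Bolt shear: A_b = π·27²/4 = 572.6 mm²; R_n = 469 × 572.6 × 4 × 1 / 1000 = 1074 kN → 0.75 × 1074 = 806 kN.
Bearing (1.2 l_c t F_u ≤ 2.4 d t F_u): upper limit = 2.4·27·5·410 / 1000 = 132.8 kN.
  Edge l_c = 65 − 30/2 = 50 → r_n = 123 kN; interior l_c = 90 − 30 = 60 → r_n = 132.8 kN.
  R_n,bearing = 1·123 + 3·132.8 = 521.5 kN → 0.75 × 521.5 = 391 kN.
Bearing governs: 391 kN.

391 kN (bearing governs)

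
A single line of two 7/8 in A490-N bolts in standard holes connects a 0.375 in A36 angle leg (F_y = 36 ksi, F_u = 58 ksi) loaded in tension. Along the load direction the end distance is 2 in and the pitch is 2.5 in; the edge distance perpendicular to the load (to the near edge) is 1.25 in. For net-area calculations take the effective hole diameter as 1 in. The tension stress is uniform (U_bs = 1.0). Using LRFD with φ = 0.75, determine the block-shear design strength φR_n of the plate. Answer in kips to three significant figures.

Shear plane L_v = 2 + 1·2.5 = 4.5 in; A_gv = 4.5 × 0.375 = 1.688 in².
A_nv = (4.5 − 1.5·1) × 0.375 = 1.125 in².
A_nt = (1.25 − 0.5·1) × 0.375 = 0.2812 in².
0.6 F_u A_nv = 39.15 kips; 0.6 F_y A_gv = 36.45 kips → shear yielding governs the shear term.
R_n = 36.45 + 1.0 × 58 × 0.2812 = 52.76 kips.
Design strength φR_n = 0.75 × 52.76 = 39.6 kips.

39.6 kips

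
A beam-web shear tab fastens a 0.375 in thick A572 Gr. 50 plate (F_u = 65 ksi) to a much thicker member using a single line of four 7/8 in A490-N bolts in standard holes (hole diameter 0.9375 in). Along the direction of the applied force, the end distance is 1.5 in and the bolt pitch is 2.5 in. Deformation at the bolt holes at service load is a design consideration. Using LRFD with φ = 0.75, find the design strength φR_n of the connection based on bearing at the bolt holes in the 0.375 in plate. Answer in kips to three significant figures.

Per bolt r_n = 1.2 l_c t F_u ≤ 2.4 d t F_u; upper limit = 2.4 × 0.875 × 0.375 × 65 = 51.19 kips.
Edge bolt: l_c = 1.5 − 0.9375/2 = 1.031 in → 1.2 × 1.031 × 0.375 × 65 = 30.16 → r_n = 30.16 kips.
Interior bolts: l_c = 2.5 − 0.9375 = 1.562 in → 1.2 × 1.562 × 0.375 × 65 = 45.7 → r_n = 45.7 kips.
R_n = 1 × 30.16 + 3 × 45.7 = 167.3 kips.
Design strength φR_n = 0.75 × 167.3 = 125 kips.

125 kips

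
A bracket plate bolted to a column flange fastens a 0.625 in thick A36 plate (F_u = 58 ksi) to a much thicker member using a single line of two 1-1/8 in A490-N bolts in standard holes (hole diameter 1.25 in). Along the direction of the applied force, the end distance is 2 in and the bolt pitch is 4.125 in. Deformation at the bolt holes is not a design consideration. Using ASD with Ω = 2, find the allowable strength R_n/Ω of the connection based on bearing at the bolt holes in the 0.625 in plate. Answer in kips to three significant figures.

Per bolt r_n = 1.5 l_c t F_u ≤ 3.0 d t F_u; upper limit = 3.0 × 1.125 × 0.625 × 58 = 122.3 kips.
Edge bolt: l_c = 2 − 1.25/2 = 1.375 in → 1.5 × 1.375 × 0.625 × 58 = 74.77 → r_n = 74.77 kips.
Interior bolts: l_c = 4.125 − 1.25 = 2.875 in → 1.5 × 2.875 × 0.625 × 58 = 156.3 → r_n = 122.3 kips.
R_n = 1 × 74.77 + 1 × 122.3 = 197.1 kips.
Allowable strength R_n/Ω = 197.1 / 2 = 98.6 kips.

98.6 kips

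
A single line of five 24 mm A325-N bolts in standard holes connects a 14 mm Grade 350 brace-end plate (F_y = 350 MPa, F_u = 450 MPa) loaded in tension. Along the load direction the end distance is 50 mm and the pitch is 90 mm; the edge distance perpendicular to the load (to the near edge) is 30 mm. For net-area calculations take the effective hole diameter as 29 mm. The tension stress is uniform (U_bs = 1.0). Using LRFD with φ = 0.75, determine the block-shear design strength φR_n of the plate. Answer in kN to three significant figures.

Shear plane L_v = 50 + 4·90 = 410 mm; A_gv = 410 × 14 = 5740 mm².
A_nv = (410 − 4.5·29) × 14 = 3913 mm².
A_nt = (30 − 0.5·29) × 14 = 217 mm².
0.6 F_u A_nv = 1057 kN; 0.6 F_y A_gv = 1205 kN → shear rupture governs the shear term.
R_n = 1057 + 1.0 × 450 × 217 / 1000 = 1154 kN.
Design strength φR_n = 0.75 × 1154 = 866 kN.

866 kN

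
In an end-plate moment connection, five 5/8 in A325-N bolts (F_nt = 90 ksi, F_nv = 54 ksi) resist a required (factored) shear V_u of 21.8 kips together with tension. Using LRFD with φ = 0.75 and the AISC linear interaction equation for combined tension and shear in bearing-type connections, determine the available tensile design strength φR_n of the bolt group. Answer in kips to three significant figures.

A_b = π·0.625²/4 = 0.3068 in²; f_rv = 21.8 / (5 × 0.3068) = 14.21 ksi.
F'_nt = 1.3 F_nt − (F_nt / φF_nv) f_rv = 1.3·90 − (90/(0.75·54))·14.21 = 85.42 ksi, capped at F_nt → F'_nt = 85.42 ksi.
R_n = F'_nt · A_b · n = 85.42 × 0.3068 × 5 = 131 kips.
Design strength φR_n = 0.75 × 131 = 98.3 kips.

98.3 kips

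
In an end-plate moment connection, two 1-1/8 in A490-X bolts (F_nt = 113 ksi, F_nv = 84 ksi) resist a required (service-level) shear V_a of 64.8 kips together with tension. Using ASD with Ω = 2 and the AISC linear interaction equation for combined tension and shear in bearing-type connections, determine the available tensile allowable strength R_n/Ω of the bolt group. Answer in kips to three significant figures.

A_b = π·1.125²/4 = 0.994 in²; f_rv = 64.8 / (2 × 0.994) = 32.59 ksi.
F'_nt = 1.3 F_nt − (Ω F_nt / F_nv) f_rv = 1.3·113 − (2·113/84)·32.59 = 59.2 ksi, capped at F_nt → F'_nt = 59.2 ksi.
R_n = F'_nt · A_b · n = 59.2 × 0.994 × 2 = 117.7 kips.
Allowable strength R_n/Ω = 117.7 / 2 = 58.9 kips.

58.9 kips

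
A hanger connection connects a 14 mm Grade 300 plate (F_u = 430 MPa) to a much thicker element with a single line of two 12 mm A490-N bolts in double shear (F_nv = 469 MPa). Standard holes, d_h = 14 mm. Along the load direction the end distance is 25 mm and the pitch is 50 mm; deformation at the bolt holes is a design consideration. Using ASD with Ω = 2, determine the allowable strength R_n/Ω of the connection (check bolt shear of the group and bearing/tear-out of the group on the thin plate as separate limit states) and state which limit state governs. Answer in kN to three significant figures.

Bolt shear: A_b = π·12²/4 = 113.1 mm²; R_n = 469 × 113.1 × 2 × 2 / 1000 = 212.2 kN → 212.2 / 2 = 106 kN.
Bearing (1.2 l_c t F_u ≤ 2.4 d t F_u): upper limit = 2.4·12·14·430 / 1000 = 173.4 kN.
  Edge l_c = 25 − 14/2 = 18 → r_n = 130 kN; interior l_c = 50 − 14 = 36 → r_n = 173.4 kN.
  R_n,bearing = 1·130 + 1·173.4 = 303.4 kN → 303.4 / 2 = 152 kN.
Bolt shear governs: 106 kN.

106 kN (bolt shear governs)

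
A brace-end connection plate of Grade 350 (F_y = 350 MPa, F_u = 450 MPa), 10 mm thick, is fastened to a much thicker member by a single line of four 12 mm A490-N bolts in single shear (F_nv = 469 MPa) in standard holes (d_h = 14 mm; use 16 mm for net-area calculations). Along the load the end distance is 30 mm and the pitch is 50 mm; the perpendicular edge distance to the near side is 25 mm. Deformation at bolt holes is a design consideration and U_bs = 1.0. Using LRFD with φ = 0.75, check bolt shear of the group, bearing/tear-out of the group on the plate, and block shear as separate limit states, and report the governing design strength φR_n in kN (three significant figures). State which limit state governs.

159 kN (bolt shear governs)

Bolt shear: A_b = π·12²/4 = 113.1 mm²; R_n = 469 × 113.1 × 4 × 1 / 1000 = 212.2 kN → 0.75 × 212.2 = 159 kN.
Bearing: edge l_c = 23, r_n = 124.2 kN; interior l_c = 36, r_n = 129.6 kN; R_n = 124.2 + 3·129.6 = 513 kN → 385 kN.
Block shear: A_gv = 1800, A_nv = 1240, A_nt = 170 mm²; R_n = min(0.6F_uA_nv, 0.6F_yA_gv) + U_bs·F_u·A_nt = 411.3 kN → 308 kN.
Bolt shear governs: 159 kN.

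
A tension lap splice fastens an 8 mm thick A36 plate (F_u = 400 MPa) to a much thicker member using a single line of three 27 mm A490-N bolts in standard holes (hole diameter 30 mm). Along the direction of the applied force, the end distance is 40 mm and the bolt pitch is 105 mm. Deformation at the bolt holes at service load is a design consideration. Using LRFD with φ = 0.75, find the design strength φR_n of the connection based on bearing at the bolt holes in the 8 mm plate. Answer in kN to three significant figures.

Per bolt r_n = 1.2 l_c t F_u ≤ 2.4 d t F_u; upper limit = 2.4 × 27 × 8 × 400 / 1000 = 207.4 kN.
Edge bolt: l_c = 40 − 30/2 = 25 mm → 1.2 × 25 × 8 × 400 / 1000 = 96 → r_n = 96 kN.
Interior bolts: l_c = 105 − 30 = 75 mm → 1.2 × 75 × 8 × 400 / 1000 = 288 → r_n = 207.4 kN.
R_n = 1 × 96 + 2 × 207.4 = 510.7 kN.
Design strength φR_n = 0.75 × 510.7 = 383 kN.

383 kN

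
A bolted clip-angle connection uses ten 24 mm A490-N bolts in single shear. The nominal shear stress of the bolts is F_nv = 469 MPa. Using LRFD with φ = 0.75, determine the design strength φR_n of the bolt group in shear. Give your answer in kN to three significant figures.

A_b = π × 24² / 4 = 452.4 mm².
R_n = F_nv · A_b · n · n_s = 469 × 452.4 × 10 × 1 / 1000 = 2122 kN.
Design strength φR_n = 0.75 × 2122 = 1590 kN.

1590 kN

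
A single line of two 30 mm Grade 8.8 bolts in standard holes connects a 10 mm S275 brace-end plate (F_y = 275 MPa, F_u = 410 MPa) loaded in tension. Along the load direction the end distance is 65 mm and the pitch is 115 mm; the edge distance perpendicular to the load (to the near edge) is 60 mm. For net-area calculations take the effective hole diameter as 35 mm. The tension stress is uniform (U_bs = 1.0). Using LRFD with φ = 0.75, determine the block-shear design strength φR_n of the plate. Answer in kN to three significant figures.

Shear plane L_v = 65 + 1·115 = 180 mm; A_gv = 180 × 10 = 1800 mm².
A_nv = (180 − 1.5·35) × 10 = 1275 mm².
A_nt = (60 − 0.5·35) × 10 = 425 mm².
0.6 F_u A_nv = 313.7 kN; 0.6 F_y A_gv = 297 kN → shear yielding governs the shear term.
R_n = 297 + 1.0 × 410 × 425 / 1000 = 471.2 kN.
Design strength φR_n = 0.75 × 471.2 = 353 kN.

353 kN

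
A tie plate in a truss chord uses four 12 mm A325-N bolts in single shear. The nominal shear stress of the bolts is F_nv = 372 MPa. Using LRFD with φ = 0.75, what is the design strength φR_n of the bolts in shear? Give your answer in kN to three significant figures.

A_b = π × 12² / 4 = 113.1 mm².
R_n = F_nv · A_b · n · n_s = 372 × 113.1 × 4 × 1 / 1000 = 168.3 kN.
Design strength φR_n = 0.75 × 168.3 = 126 kN.

126 kN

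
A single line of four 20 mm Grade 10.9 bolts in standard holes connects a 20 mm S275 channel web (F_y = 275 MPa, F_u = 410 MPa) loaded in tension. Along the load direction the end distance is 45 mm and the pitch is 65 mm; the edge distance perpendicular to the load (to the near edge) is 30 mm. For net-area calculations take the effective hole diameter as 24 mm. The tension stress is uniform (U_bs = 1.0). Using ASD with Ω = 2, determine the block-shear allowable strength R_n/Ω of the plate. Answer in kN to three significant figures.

458 kN

Shear plane L_v = 45 + 3·65 = 240 mm; A_gv = 240 × 20 = 4800 mm².
A_nv = (240 − 3.5·24) × 20 = 3120 mm².
A_nt = (30 − 0.5·24) × 20 = 360 mm².
0.6 F_u A_nv = 767.5 kN; 0.6 F_y A_gv = 792 kN → shear rupture governs the shear term.
R_n = 767.5 + 1.0 × 410 × 360 / 1000 = 915.1 kN.
Allowable strength R_n/Ω = 915.1 / 2 = 458 kN.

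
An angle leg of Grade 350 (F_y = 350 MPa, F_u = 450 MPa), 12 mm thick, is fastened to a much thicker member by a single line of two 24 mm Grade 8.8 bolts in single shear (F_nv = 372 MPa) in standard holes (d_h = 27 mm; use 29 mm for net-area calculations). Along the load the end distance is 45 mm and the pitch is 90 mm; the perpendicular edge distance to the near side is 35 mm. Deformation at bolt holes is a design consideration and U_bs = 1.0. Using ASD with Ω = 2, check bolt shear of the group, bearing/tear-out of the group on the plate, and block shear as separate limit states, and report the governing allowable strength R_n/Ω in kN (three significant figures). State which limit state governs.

168 kN (bolt shear governs)

Bolt shear: A_b = π·24²/4 = 452.4 mm²; R_n = 372 × 452.4 × 2 × 1 / 1000 = 336.6 kN → 336.6 / 2 = 168 kN.
Bearing: edge l_c = 31.5, r_n = 204.1 kN; interior l_c = 63, r_n = 311 kN; R_n = 204.1 + 1·311 = 515.2 kN → 258 kN.
Block shear: A_gv = 1620, A_nv = 1098, A_nt = 246 mm²; R_n = min(0.6F_uA_nv, 0.6F_yA_gv) + U_bs·F_u·A_nt = 407.2 kN → 204 kN.
Bolt shear governs: 168 kN.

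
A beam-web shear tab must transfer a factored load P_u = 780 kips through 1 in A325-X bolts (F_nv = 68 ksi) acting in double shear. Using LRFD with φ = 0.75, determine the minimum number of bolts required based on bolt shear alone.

A_b = π·1²/4 = 0.7854 in².
Per-bolt design strength φR_n = 0.75 × 68 × 0.7854 × 2 = 80.11 kips.
n ≥ 780 / 80.11 = 9.737 → use 10 bolts.

10 bolts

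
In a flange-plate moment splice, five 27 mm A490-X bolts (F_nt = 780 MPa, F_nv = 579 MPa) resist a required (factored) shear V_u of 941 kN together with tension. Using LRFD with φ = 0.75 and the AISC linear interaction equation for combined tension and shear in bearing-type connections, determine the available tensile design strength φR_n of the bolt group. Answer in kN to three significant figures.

A_b = π·27²/4 = 572.6 mm²; f_rv = 941 × 1000 / (5 × 572.6) = 328.7 MPa.
F'_nt = 1.3 F_nt − (F_nt / φF_nv) f_rv = 1.3·780 − (780/(0.75·579))·328.7 = 423.6 MPa, capped at F_nt → F'_nt = 423.6 MPa.
R_n = F'_nt · A_b · n = 423.6 × 572.6 × 5 / 1000 = 1213 kN.
Design strength φR_n = 0.75 × 1213 = 909 kN.

909 kN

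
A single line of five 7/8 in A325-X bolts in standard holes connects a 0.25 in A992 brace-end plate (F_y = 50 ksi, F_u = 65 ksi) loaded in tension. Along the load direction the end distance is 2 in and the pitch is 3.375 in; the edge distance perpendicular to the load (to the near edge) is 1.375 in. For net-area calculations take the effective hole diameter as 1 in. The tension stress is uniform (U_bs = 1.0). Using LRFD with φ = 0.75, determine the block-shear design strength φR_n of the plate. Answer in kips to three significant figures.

91.1 kips

Shear plane L_v = 2 + 4·3.375 = 15.5 in; A_gv = 15.5 × 0.25 = 3.875 in².
A_nv = (15.5 − 4.5·1) × 0.25 = 2.75 in².
A_nt = (1.375 − 0.5·1) × 0.25 = 0.2188 in².
0.6 F_u A_nv = 107.2 kips; 0.6 F_y A_gv = 116.2 kips → shear rupture governs the shear term.
R_n = 107.2 + 1.0 × 65 × 0.2188 = 121.5 kips.
Design strength φR_n = 0.75 × 121.5 = 91.1 kips.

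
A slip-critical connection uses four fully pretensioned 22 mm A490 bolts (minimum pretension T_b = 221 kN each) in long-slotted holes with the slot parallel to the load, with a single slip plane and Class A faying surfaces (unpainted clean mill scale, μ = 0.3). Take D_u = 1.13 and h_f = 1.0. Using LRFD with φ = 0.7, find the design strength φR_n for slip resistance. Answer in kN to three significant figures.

R_n = μ · D_u · h_f · T_b · n_s · n_b = 0.3 × 1.13 × 1.0 × 221 × 1 × 4 = 299.7 kN.
Design strength φR_n = 0.7 × 299.7 = 210 kN.

210 kN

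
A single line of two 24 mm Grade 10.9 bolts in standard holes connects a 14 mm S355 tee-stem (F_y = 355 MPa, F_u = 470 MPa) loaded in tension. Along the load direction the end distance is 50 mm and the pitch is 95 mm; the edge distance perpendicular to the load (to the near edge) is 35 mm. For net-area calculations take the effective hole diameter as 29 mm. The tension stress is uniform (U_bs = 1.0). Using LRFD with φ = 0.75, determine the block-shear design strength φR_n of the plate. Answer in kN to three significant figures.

Shear plane L_v = 50 + 1·95 = 145 mm; A_gv = 145 × 14 = 2030 mm².
A_nv = (145 − 1.5·29) × 14 = 1421 mm².
A_nt = (35 − 0.5·29) × 14 = 287 mm².
0.6 F_u A_nv = 400.7 kN; 0.6 F_y A_gv = 432.4 kN → shear rupture governs the shear term.
R_n = 400.7 + 1.0 × 470 × 287 / 1000 = 535.6 kN.
Design strength φR_n = 0.75 × 535.6 = 402 kN.

402 kN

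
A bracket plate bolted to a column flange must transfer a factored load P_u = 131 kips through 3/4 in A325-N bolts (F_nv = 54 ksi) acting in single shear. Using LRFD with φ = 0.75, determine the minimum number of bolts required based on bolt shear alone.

A_b = π·0.75²/4 = 0.4418 in².
Per-bolt design strength φR_n = 0.75 × 54 × 0.4418 × 1 = 17.89 kips.
n ≥ 131 / 17.89 = 7.322 → use 8 bolts.

8 bolts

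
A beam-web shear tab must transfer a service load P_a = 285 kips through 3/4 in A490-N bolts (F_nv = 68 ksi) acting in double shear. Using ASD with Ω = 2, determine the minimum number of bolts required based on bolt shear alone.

A_b = π·0.75²/4 = 0.4418 in².
Per-bolt allowable strength R_n/Ω = 68 × 0.4418 × 2 / 2 = 30.04 kips.
n ≥ 285 / 30.04 = 9.487 → use 10 bolts.

10 bolts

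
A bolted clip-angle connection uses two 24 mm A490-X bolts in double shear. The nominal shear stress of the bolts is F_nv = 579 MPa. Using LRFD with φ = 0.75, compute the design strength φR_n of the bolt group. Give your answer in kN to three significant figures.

786 kN

A_b = π × 24² / 4 = 452.4 mm².
R_n = F_nv · A_b · n · n_s = 579 × 452.4 × 2 × 2 / 1000 = 1048 kN.
Design strength φR_n = 0.75 × 1048 = 786 kN.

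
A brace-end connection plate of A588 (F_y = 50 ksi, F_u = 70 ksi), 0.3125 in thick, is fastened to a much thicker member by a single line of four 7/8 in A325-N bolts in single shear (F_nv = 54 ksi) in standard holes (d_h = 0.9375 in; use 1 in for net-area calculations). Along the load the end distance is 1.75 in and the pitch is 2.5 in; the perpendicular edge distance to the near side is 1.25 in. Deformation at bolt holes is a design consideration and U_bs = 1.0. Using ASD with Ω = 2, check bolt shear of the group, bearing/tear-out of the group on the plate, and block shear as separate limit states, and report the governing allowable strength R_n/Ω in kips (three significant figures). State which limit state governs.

Bolt shear: A_b = π·0.875²/4 = 0.6013 in²; R_n = 54 × 0.6013 × 4 × 1 = 129.9 kips → 129.9 / 2 = 64.9 kips.
Bearing: edge l_c = 1.281, r_n = 33.63 kips; interior l_c = 1.562, r_n = 41.02 kips; R_n = 33.63 + 3·41.02 = 156.7 kips → 78.3 kips.
Block shear: A_gv = 2.891, A_nv = 1.797, A_nt = 0.2344 in²; R_n = min(0.6F_uA_nv, 0.6F_yA_gv) + U_bs·F_u·A_nt = 91.88 kips → 45.9 kips.
Block shear governs: 45.9 kips.

45.9 kips (block shear governs)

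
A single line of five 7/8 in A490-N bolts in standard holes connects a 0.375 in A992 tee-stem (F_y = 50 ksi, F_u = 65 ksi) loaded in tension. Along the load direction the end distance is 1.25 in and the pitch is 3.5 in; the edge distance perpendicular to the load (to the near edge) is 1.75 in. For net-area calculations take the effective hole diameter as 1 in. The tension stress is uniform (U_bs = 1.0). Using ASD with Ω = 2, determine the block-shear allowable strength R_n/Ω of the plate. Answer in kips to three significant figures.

Shear plane L_v = 1.25 + 4·3.5 = 15.25 in; A_gv = 15.25 × 0.375 = 5.719 in².
A_nv = (15.25 − 4.5·1) × 0.375 = 4.031 in².
A_nt = (1.75 − 0.5·1) × 0.375 = 0.4688 in².
0.6 F_u A_nv = 157.2 kips; 0.6 F_y A_gv = 171.6 kips → shear rupture governs the shear term.
R_n = 157.2 + 1.0 × 65 × 0.4688 = 187.7 kips.
Allowable strength R_n/Ω = 187.7 / 2 = 93.8 kips.

93.8 kips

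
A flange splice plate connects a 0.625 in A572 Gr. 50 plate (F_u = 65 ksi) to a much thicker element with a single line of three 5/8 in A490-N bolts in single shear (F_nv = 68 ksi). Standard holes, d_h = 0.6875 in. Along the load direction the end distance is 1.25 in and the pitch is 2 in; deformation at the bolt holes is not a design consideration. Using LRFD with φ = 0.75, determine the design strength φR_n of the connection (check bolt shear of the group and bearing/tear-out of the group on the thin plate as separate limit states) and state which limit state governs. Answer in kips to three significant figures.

Bolt shear: A_b = π·0.625²/4 = 0.3068 in²; R_n = 68 × 0.3068 × 3 × 1 = 62.59 kips → 0.75 × 62.59 = 46.9 kips.
Bearing (1.5 l_c t F_u ≤ 3.0 d t F_u): upper limit = 3.0·0.625·0.625·65 = 76.17 kips.
  Edge l_c = 1.25 − 0.6875/2 = 0.9062 → r_n = 55.22 kips; interior l_c = 2 − 0.6875 = 1.312 → r_n = 76.17 kips.
  R_n,bearing = 1·55.22 + 2·76.17 = 207.6 kips → 0.75 × 207.6 = 156 kips.
Bolt shear governs: 46.9 kips.

46.9 kips (bolt shear governs)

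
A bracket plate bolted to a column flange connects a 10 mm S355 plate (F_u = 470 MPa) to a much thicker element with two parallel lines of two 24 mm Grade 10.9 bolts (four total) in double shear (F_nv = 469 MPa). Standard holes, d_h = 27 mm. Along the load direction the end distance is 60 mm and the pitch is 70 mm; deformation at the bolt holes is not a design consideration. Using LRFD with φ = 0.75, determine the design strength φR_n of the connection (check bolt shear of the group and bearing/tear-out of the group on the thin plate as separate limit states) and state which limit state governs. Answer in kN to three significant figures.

946 kN (bearing governs)

Bolt shear: A_b = π·24²/4 = 452.4 mm²; R_n = 469 × 452.4 × 4 × 2 / 1000 = 1697 kN → 0.75 × 1697 = 1270 kN.
Bearing (1.5 l_c t F_u ≤ 3.0 d t F_u): upper limit = 3.0·24·10·470 / 1000 = 338.4 kN.
  Edge l_c = 60 − 27/2 = 46.5 → r_n = 327.8 kN; interior l_c = 70 − 27 = 43 → r_n = 303.2 kN.
  R_n,bearing = 2·327.8 + 2·303.2 = 1262 kN → 0.75 × 1262 = 946 kN.
Bearing governs: 946 kN.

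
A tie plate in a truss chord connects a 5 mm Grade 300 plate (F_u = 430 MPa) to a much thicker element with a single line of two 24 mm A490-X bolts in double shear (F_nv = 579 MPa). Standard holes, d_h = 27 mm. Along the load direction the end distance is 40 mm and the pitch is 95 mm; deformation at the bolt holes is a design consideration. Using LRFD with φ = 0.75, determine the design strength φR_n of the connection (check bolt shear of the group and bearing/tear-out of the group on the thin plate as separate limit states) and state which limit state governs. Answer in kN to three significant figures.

144 kN (bearing governs)

Bolt shear: A_b = π·24²/4 = 452.4 mm²; R_n = 579 × 452.4 × 2 × 2 / 1000 = 1048 kN → 0.75 × 1048 = 786 kN.
Bearing (1.2 l_c t F_u ≤ 2.4 d t F_u): upper limit = 2.4·24·5·430 / 1000 = 123.8 kN.
  Edge l_c = 40 − 27/2 = 26.5 → r_n = 68.37 kN; interior l_c = 95 − 27 = 68 → r_n = 123.8 kN.
  R_n,bearing = 1·68.37 + 1·123.8 = 192.2 kN → 0.75 × 192.2 = 144 kN.
Bearing governs: 144 kN.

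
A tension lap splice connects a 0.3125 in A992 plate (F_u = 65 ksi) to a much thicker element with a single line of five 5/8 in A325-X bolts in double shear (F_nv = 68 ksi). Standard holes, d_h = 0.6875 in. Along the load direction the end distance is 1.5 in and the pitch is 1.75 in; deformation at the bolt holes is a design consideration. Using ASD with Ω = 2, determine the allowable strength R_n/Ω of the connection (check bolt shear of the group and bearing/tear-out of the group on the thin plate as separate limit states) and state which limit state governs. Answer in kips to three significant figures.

65.9 kips (bearing governs)

Bolt shear: A_b = π·0.625²/4 = 0.3068 in²; R_n = 68 × 0.3068 × 5 × 2 = 208.6 kips → 208.6 / 2 = 104 kips.
Bearing (1.2 l_c t F_u ≤ 2.4 d t F_u): upper limit = 2.4·0.625·0.3125·65 = 30.47 kips.
  Edge l_c = 1.5 − 0.6875/2 = 1.156 → r_n = 28.18 kips; interior l_c = 1.75 − 0.6875 = 1.062 → r_n = 25.9 kips.
  R_n,bearing = 1·28.18 + 4·25.9 = 131.8 kips → 131.8 / 2 = 65.9 kips.
Bearing governs: 65.9 kips.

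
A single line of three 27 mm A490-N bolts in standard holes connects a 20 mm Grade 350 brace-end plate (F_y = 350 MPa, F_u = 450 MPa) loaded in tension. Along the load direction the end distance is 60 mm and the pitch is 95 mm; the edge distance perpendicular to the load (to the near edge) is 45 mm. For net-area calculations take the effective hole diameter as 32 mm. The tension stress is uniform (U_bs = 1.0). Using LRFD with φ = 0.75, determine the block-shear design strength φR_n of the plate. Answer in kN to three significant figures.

Shear plane L_v = 60 + 2·95 = 250 mm; A_gv = 250 × 20 = 5000 mm².
A_nv = (250 − 2.5·32) × 20 = 3400 mm².
A_nt = (45 − 0.5·32) × 20 = 580 mm².
0.6 F_u A_nv = 918 kN; 0.6 F_y A_gv = 1050 kN → shear rupture governs the shear term.
R_n = 918 + 1.0 × 450 × 580 / 1000 = 1179 kN.
Design strength φR_n = 0.75 × 1179 = 884 kN.

884 kN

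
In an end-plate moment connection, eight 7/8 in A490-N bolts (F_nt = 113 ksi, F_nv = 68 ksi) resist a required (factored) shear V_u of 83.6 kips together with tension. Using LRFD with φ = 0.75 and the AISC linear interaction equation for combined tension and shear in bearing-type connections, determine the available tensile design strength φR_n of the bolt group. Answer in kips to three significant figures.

391 kips

A_b = π·0.875²/4 = 0.6013 in²; f_rv = 83.6 / (8 × 0.6013) = 17.38 ksi.
F'_nt = 1.3 F_nt − (F_nt / φF_nv) f_rv = 1.3·113 − (113/(0.75·68))·17.38 = 108.4 ksi, capped at F_nt → F'_nt = 108.4 ksi.
R_n = F'_nt · A_b · n = 108.4 × 0.6013 × 8 = 521.4 kips.
Design strength φR_n = 0.75 × 521.4 = 391 kips.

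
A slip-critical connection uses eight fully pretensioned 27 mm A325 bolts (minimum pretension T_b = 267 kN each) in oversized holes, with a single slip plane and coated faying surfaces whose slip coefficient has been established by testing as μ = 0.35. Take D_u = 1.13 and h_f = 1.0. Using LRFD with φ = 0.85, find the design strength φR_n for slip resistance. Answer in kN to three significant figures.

718 kN

R_n = μ · D_u · h_f · T_b · n_s · n_b = 0.35 × 1.13 × 1.0 × 267 × 1 × 8 = 844.8 kN.
Design strength φR_n = 0.85 × 844.8 = 718 kN.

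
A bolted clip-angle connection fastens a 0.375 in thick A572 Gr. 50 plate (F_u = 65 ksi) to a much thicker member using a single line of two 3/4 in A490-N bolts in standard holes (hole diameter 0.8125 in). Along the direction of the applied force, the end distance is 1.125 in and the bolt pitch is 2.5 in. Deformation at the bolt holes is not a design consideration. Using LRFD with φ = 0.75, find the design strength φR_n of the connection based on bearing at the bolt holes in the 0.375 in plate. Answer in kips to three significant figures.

60.8 kips

Per bolt r_n = 1.5 l_c t F_u ≤ 3.0 d t F_u; upper limit = 3.0 × 0.75 × 0.375 × 65 = 54.84 kips.
Edge bolt: l_c = 1.125 − 0.8125/2 = 0.7188 in → 1.5 × 0.7188 × 0.375 × 65 = 26.28 → r_n = 26.28 kips.
Interior bolts: l_c = 2.5 − 0.8125 = 1.688 in → 1.5 × 1.688 × 0.375 × 65 = 61.7 → r_n = 54.84 kips.
R_n = 1 × 26.28 + 1 × 54.84 = 81.12 kips.
Design strength φR_n = 0.75 × 81.12 = 60.8 kips.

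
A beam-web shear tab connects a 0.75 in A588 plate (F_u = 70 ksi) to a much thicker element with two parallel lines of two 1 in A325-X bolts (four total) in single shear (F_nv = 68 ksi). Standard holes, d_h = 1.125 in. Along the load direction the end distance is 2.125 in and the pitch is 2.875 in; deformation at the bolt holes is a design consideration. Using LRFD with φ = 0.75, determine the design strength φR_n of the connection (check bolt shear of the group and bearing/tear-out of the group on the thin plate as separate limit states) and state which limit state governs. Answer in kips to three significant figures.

160 kips (bolt shear governs)

Bolt shear: A_b = π·1²/4 = 0.7854 in²; R_n = 68 × 0.7854 × 4 × 1 = 213.6 kips → 0.75 × 213.6 = 160 kips.
Bearing (1.2 l_c t F_u ≤ 2.4 d t F_u): upper limit = 2.4·1·0.75·70 = 126 kips.
  Edge l_c = 2.125 − 1.125/2 = 1.562 → r_n = 98.44 kips; interior l_c = 2.875 − 1.125 = 1.75 → r_n = 110.3 kips.
  R_n,bearing = 2·98.44 + 2·110.3 = 417.4 kips → 0.75 × 417.4 = 313 kips.
Bolt shear governs: 160 kips.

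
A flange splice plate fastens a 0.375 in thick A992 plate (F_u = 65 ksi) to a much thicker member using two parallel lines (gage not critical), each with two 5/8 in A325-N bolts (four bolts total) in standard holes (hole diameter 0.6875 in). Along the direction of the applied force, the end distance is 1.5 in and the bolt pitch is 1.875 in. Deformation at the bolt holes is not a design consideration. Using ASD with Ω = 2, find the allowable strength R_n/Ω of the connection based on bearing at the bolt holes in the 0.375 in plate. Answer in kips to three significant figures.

85.7 kips

Per bolt r_n = 1.5 l_c t F_u ≤ 3.0 d t F_u; upper limit = 3.0 × 0.625 × 0.375 × 65 = 45.7 kips.
Edge bolt: l_c = 1.5 − 0.6875/2 = 1.156 in → 1.5 × 1.156 × 0.375 × 65 = 42.28 → r_n = 42.28 kips.
Interior bolts: l_c = 1.875 − 0.6875 = 1.188 in → 1.5 × 1.188 × 0.375 × 65 = 43.42 → r_n = 43.42 kips.
R_n = 2 × 42.28 + 2 × 43.42 = 171.4 kips.
Allowable strength R_n/Ω = 171.4 / 2 = 85.7 kips.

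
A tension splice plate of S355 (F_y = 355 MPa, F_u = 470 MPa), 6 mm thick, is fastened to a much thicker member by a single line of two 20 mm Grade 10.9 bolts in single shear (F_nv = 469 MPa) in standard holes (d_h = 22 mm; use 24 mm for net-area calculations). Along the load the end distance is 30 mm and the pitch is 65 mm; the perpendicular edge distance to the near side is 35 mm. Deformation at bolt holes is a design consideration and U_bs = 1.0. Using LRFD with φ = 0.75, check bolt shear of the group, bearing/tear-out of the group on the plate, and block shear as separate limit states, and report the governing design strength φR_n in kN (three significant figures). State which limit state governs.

Bolt shear: A_b = π·20²/4 = 314.2 mm²; R_n = 469 × 314.2 × 2 × 1 / 1000 = 294.7 kN → 0.75 × 294.7 = 221 kN.
Bearing: edge l_c = 19, r_n = 64.3 kN; interior l_c = 43, r_n = 135.4 kN; R_n = 64.3 + 1·135.4 = 199.7 kN → 150 kN.
Block shear: A_gv = 570, A_nv = 354, A_nt = 138 mm²; R_n = min(0.6F_uA_nv, 0.6F_yA_gv) + U_bs·F_u·A_nt = 164.7 kN → 124 kN.
Block shear governs: 124 kN.

124 kN (block shear governs)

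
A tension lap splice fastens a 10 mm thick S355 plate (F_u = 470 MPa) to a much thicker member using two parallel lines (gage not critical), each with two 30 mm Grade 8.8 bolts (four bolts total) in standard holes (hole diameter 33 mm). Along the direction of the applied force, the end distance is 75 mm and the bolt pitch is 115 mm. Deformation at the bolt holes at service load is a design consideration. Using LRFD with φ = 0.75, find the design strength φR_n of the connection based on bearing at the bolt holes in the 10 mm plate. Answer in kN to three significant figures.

1000 kN

Per bolt r_n = 1.2 l_c t F_u ≤ 2.4 d t F_u; upper limit = 2.4 × 30 × 10 × 470 / 1000 = 338.4 kN.
Edge bolt: l_c = 75 − 33/2 = 58.5 mm → 1.2 × 58.5 × 10 × 470 / 1000 = 329.9 → r_n = 329.9 kN.
Interior bolts: l_c = 115 − 33 = 82 mm → 1.2 × 82 × 10 × 470 / 1000 = 462.5 → r_n = 338.4 kN.
R_n = 2 × 329.9 + 2 × 338.4 = 1337 kN.
Design strength φR_n = 0.75 × 1337 = 1000 kN.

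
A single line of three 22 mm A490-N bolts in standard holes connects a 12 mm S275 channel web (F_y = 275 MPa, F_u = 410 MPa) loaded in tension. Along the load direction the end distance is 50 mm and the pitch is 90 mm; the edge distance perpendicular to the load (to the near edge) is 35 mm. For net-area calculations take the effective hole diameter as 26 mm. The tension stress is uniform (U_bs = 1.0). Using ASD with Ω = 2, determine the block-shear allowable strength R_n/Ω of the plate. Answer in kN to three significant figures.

282 kN

Shear plane L_v = 50 + 2·90 = 230 mm; A_gv = 230 × 12 = 2760 mm².
A_nv = (230 − 2.5·26) × 12 = 1980 mm².
A_nt = (35 − 0.5·26) × 12 = 264 mm².
0.6 F_u A_nv = 487.1 kN; 0.6 F_y A_gv = 455.4 kN → shear yielding governs the shear term.
R_n = 455.4 + 1.0 × 410 × 264 / 1000 = 563.6 kN.
Allowable strength R_n/Ω = 563.6 / 2 = 282 kN.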